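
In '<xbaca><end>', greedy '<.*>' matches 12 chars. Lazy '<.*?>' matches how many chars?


Greedy '<.*>' tries to match as MUCH as possible.
Lazy '<.*?>' tries to match as LITTLE as possible.

String: '<xbaca><end>'
Greedy '<.*>' starts at first '<' and extends to the LAST '>': '<xbaca><end>' (12 chars)
Lazy '<.*?>' starts at first '<' and stops at the FIRST '>': '<xbaca>' (7 chars)

7


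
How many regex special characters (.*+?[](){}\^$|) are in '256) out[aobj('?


Regex special characters are: . * + ? [ ] ( ) { } \ ^ $ |
Scanning '256) out[aobj(':
  pos 3: ')' -> SPECIAL
  pos 8: '[' -> SPECIAL
  pos 13: '(' -> SPECIAL
Special chars found: [')', '[', '(']
Total: 3

3


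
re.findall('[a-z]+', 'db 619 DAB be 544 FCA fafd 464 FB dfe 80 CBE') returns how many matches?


Pattern '[a-z]+' finds one or more lowercase letters.
Text: 'db 619 DAB be 544 FCA fafd 464 FB dfe 80 CBE'
Scanning for matches:
  Match 1: 'db'
  Match 2: 'be'
  Match 3: 'fafd'
  Match 4: 'dfe'
Total matches: 4

4


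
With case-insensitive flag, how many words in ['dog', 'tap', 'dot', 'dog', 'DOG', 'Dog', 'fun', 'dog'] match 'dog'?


Case-insensitive matching: compare each word's lowercase form to 'dog'.
  'dog' -> lower='dog' -> MATCH
  'tap' -> lower='tap' -> no
  'dot' -> lower='dot' -> no
  'dog' -> lower='dog' -> MATCH
  'DOG' -> lower='dog' -> MATCH
  'Dog' -> lower='dog' -> MATCH
  'fun' -> lower='fun' -> no
  'dog' -> lower='dog' -> MATCH
Matches: ['dog', 'dog', 'DOG', 'Dog', 'dog']
Count: 5

5


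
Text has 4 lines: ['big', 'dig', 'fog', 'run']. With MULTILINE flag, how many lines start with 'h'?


With MULTILINE flag, ^ matches the start of each line.
Lines: ['big', 'dig', 'fog', 'run']
Checking which lines start with 'h':
  Line 1: 'big' -> no
  Line 2: 'dig' -> no
  Line 3: 'fog' -> no
  Line 4: 'run' -> no
Matching lines: []
Count: 0

0


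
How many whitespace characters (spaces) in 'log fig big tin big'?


\s matches whitespace characters (spaces, tabs, etc.).
Text: 'log fig big tin big'
This text has 5 words separated by spaces.
Number of spaces = number of words - 1 = 5 - 1 = 4

4


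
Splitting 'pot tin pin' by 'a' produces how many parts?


Splitting by 'a' breaks the string at each occurrence of the separator.
Text: 'pot tin pin'
Parts after split:
  Part 1: 'pot tin pin'
Total parts: 1

1


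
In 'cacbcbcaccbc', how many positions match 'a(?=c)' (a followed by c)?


Lookahead 'a(?=c)' matches 'a' only when followed by 'c'.
String: 'cacbcbcaccbc'
Checking each position where char is 'a':
  pos 1: 'a' -> MATCH (next='c')
  pos 7: 'a' -> MATCH (next='c')
Matching positions: [1, 7]
Count: 2

2


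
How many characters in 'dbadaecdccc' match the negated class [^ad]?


Negated class [^ad] matches any char NOT in {a, d}
Scanning 'dbadaecdccc':
  pos 0: 'd' -> no (excluded)
  pos 1: 'b' -> MATCH
  pos 2: 'a' -> no (excluded)
  pos 3: 'd' -> no (excluded)
  pos 4: 'a' -> no (excluded)
  pos 5: 'e' -> MATCH
  pos 6: 'c' -> MATCH
  pos 7: 'd' -> no (excluded)
  pos 8: 'c' -> MATCH
  pos 9: 'c' -> MATCH
  pos 10: 'c' -> MATCH
Total matches: 6

6


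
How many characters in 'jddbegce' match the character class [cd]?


Character class [cd] matches any of: {c, d}
Scanning string 'jddbegce' character by character:
  pos 0: 'j' -> no
  pos 1: 'd' -> MATCH
  pos 2: 'd' -> MATCH
  pos 3: 'b' -> no
  pos 4: 'e' -> no
  pos 5: 'g' -> no
  pos 6: 'c' -> MATCH
  pos 7: 'e' -> no
Total matches: 3

3


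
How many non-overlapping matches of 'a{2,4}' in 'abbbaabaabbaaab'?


Pattern 'a{2,4}' matches between 2 and 4 consecutive a's (greedy).
String: 'abbbaabaabbaaab'
Finding runs of a's and applying greedy matching:
  Run at pos 0: 'a' (length 1)
  Run at pos 4: 'aa' (length 2)
  Run at pos 7: 'aa' (length 2)
  Run at pos 11: 'aaa' (length 3)
Matches: ['aa', 'aa', 'aaa']
Count: 3

3


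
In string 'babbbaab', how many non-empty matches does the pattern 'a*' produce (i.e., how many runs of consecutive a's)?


Pattern 'a*' matches zero or more a's. We want non-empty runs of consecutive a's.
String: 'babbbaab'
Walking through the string to find runs of a's:
  Run 1: positions 1-1 -> 'a'
  Run 2: positions 5-6 -> 'aa'
Non-empty runs found: ['a', 'aa']
Count: 2

2


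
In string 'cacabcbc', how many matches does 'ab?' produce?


Pattern 'ab?' matches 'a' optionally followed by 'b'.
String: 'cacabcbc'
Scanning left to right for 'a' then checking next char:
  Match 1: 'a' (a not followed by b)
  Match 2: 'ab' (a followed by b)
Total matches: 2

2


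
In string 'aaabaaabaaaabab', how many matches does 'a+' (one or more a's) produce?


Pattern 'a+' matches one or more consecutive a's.
String: 'aaabaaabaaaabab'
Scanning for runs of a:
  Match 1: 'aaa' (length 3)
  Match 2: 'aaa' (length 3)
  Match 3: 'aaaa' (length 4)
  Match 4: 'a' (length 1)
Total matches: 4

4


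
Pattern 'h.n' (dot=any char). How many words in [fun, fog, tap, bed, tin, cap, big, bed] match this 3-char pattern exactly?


Pattern 'h.n' means: starts with 'h', any single char, ends with 'n'.
Checking each word (must be exactly 3 chars):
  'fun' (len=3): no
  'fog' (len=3): no
  'tap' (len=3): no
  'bed' (len=3): no
  'tin' (len=3): no
  'cap' (len=3): no
  'big' (len=3): no
  'bed' (len=3): no
Matching words: []
Total: 0

0


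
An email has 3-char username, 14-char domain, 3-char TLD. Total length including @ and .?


An email address has format: username@domain.tld
Username length: 3
'@' character: 1
Domain length: 14
'.' character: 1
TLD length: 3
Total = 3 + 1 + 14 + 1 + 3 = 22

22


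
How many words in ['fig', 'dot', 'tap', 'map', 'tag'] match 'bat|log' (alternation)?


Alternation 'bat|log' matches either 'bat' or 'log'.
Checking each word:
  'fig' -> no
  'dot' -> no
  'tap' -> no
  'map' -> no
  'tag' -> no
Matches: []
Count: 0

0


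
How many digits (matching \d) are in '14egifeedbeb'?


\d matches any digit 0-9.
Scanning '14egifeedbeb':
  pos 0: '1' -> DIGIT
  pos 1: '4' -> DIGIT
Digits found: ['1', '4']
Total: 2

2


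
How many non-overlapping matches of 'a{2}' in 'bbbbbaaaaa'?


Pattern 'a{2}' matches exactly 2 consecutive a's (greedy, non-overlapping).
String: 'bbbbbaaaaa'
Scanning for runs of a's:
  Run at pos 5: 'aaaaa' (length 5) -> 2 match(es)
Matches found: ['aa', 'aa']
Total: 2

2


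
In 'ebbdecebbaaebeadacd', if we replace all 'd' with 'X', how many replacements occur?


re.sub('d', 'X', text) replaces every occurrence of 'd' with 'X'.
Text: 'ebbdecebbaaebeadacd'
Scanning for 'd':
  pos 3: 'd' -> replacement #1
  pos 15: 'd' -> replacement #2
  pos 18: 'd' -> replacement #3
Total replacements: 3

3


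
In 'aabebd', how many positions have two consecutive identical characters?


Looking for consecutive identical characters in 'aabebd':
  pos 0-1: 'a' vs 'a' -> MATCH ('aa')
  pos 1-2: 'a' vs 'b' -> different
  pos 2-3: 'b' vs 'e' -> different
  pos 3-4: 'e' vs 'b' -> different
  pos 4-5: 'b' vs 'd' -> different
Consecutive identical pairs: ['aa']
Count: 1

1


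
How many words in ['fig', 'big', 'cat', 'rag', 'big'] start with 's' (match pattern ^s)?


Pattern ^s anchors to start of word. Check which words begin with 's':
  'fig' -> no
  'big' -> no
  'cat' -> no
  'rag' -> no
  'big' -> no
Matching words: []
Count: 0

0


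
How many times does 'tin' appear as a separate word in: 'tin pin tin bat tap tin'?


Scanning each word for exact match 'tin':
  Word 1: 'tin' -> MATCH
  Word 2: 'pin' -> no
  Word 3: 'tin' -> MATCH
  Word 4: 'bat' -> no
  Word 5: 'tap' -> no
  Word 6: 'tin' -> MATCH
Total matches: 3

3


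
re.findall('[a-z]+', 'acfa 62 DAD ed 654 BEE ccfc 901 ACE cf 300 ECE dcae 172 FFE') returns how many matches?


Pattern '[a-z]+' finds one or more lowercase letters.
Text: 'acfa 62 DAD ed 654 BEE ccfc 901 ACE cf 300 ECE dcae 172 FFE'
Scanning for matches:
  Match 1: 'acfa'
  Match 2: 'ed'
  Match 3: 'ccfc'
  Match 4: 'cf'
  Match 5: 'dcae'
Total matches: 5

5


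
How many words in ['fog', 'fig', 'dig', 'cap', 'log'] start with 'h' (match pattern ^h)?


Pattern ^h anchors to start of word. Check which words begin with 'h':
  'fog' -> no
  'fig' -> no
  'dig' -> no
  'cap' -> no
  'log' -> no
Matching words: []
Count: 0

0


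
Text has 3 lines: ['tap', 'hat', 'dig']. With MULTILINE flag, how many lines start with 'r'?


With MULTILINE flag, ^ matches the start of each line.
Lines: ['tap', 'hat', 'dig']
Checking which lines start with 'r':
  Line 1: 'tap' -> no
  Line 2: 'hat' -> no
  Line 3: 'dig' -> no
Matching lines: []
Count: 0

0


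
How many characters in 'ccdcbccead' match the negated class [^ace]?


Negated class [^ace] matches any char NOT in {a, c, e}
Scanning 'ccdcbccead':
  pos 0: 'c' -> no (excluded)
  pos 1: 'c' -> no (excluded)
  pos 2: 'd' -> MATCH
  pos 3: 'c' -> no (excluded)
  pos 4: 'b' -> MATCH
  pos 5: 'c' -> no (excluded)
  pos 6: 'c' -> no (excluded)
  pos 7: 'e' -> no (excluded)
  pos 8: 'a' -> no (excluded)
  pos 9: 'd' -> MATCH
Total matches: 3

3


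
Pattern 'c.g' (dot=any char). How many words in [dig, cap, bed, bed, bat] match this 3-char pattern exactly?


Pattern 'c.g' means: starts with 'c', any single char, ends with 'g'.
Checking each word (must be exactly 3 chars):
  'dig' (len=3): no
  'cap' (len=3): no
  'bed' (len=3): no
  'bed' (len=3): no
  'bat' (len=3): no
Matching words: []
Total: 0

0


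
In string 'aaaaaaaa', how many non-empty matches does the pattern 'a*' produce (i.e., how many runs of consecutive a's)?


Pattern 'a*' matches zero or more a's. We want non-empty runs of consecutive a's.
String: 'aaaaaaaa'
Walking through the string to find runs of a's:
  Run 1: positions 0-7 -> 'aaaaaaaa'
Non-empty runs found: ['aaaaaaaa']
Count: 1

1


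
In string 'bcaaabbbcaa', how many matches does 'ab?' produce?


Pattern 'ab?' matches 'a' optionally followed by 'b'.
String: 'bcaaabbbcaa'
Scanning left to right for 'a' then checking next char:
  Match 1: 'a' (a not followed by b)
  Match 2: 'a' (a not followed by b)
  Match 3: 'ab' (a followed by b)
  Match 4: 'a' (a not followed by b)
  Match 5: 'a' (a not followed by b)
Total matches: 5

5


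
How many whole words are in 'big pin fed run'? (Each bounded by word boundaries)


Word boundaries (\b) mark the start/end of each word.
Text: 'big pin fed run'
Splitting by whitespace:
  Word 1: 'big'
  Word 2: 'pin'
  Word 3: 'fed'
  Word 4: 'run'
Total whole words: 4

4


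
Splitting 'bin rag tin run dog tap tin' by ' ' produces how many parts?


Splitting by ' ' breaks the string at each occurrence of the separator.
Text: 'bin rag tin run dog tap tin'
Parts after split:
  Part 1: 'bin'
  Part 2: 'rag'
  Part 3: 'tin'
  Part 4: 'run'
  Part 5: 'dog'
  Part 6: 'tap'
  Part 7: 'tin'
Total parts: 7

7


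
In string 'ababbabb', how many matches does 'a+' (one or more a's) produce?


Pattern 'a+' matches one or more consecutive a's.
String: 'ababbabb'
Scanning for runs of a:
  Match 1: 'a' (length 1)
  Match 2: 'a' (length 1)
  Match 3: 'a' (length 1)
Total matches: 3

3


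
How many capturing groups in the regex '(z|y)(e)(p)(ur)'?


To count capturing groups, count each '(' that starts a group.
Pattern: '(z|y)(e)(p)(ur)'
Walking through the pattern:
  Position 0: '(' -> group #1
  Position 5: '(' -> group #2
  Position 8: '(' -> group #3
  Position 11: '(' -> group #4
Total capturing groups: 4

4


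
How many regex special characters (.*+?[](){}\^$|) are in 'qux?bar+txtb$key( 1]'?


Regex special characters are: . * + ? [ ] ( ) { } \ ^ $ |
Scanning 'qux?bar+txtb$key( 1]':
  pos 3: '?' -> SPECIAL
  pos 7: '+' -> SPECIAL
  pos 12: '$' -> SPECIAL
  pos 16: '(' -> SPECIAL
  pos 19: ']' -> SPECIAL
Special chars found: ['?', '+', '$', '(', ']']
Total: 5

5


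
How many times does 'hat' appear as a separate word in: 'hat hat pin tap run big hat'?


Scanning each word for exact match 'hat':
  Word 1: 'hat' -> MATCH
  Word 2: 'hat' -> MATCH
  Word 3: 'pin' -> no
  Word 4: 'tap' -> no
  Word 5: 'run' -> no
  Word 6: 'big' -> no
  Word 7: 'hat' -> MATCH
Total matches: 3

3


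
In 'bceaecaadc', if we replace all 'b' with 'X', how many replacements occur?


re.sub('b', 'X', text) replaces every occurrence of 'b' with 'X'.
Text: 'bceaecaadc'
Scanning for 'b':
  pos 0: 'b' -> replacement #1
Total replacements: 1

1


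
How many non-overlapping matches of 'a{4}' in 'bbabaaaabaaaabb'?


Pattern 'a{4}' matches exactly 4 consecutive a's (greedy, non-overlapping).
String: 'bbabaaaabaaaabb'
Scanning for runs of a's:
  Run at pos 2: 'a' (length 1) -> 0 match(es)
  Run at pos 4: 'aaaa' (length 4) -> 1 match(es)
  Run at pos 9: 'aaaa' (length 4) -> 1 match(es)
Matches found: ['aaaa', 'aaaa']
Total: 2

2


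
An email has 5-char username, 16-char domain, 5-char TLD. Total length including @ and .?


An email address has format: username@domain.tld
Username length: 5
'@' character: 1
Domain length: 16
'.' character: 1
TLD length: 5
Total = 5 + 1 + 16 + 1 + 5 = 28

28


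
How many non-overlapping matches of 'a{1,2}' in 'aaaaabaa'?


Pattern 'a{1,2}' matches between 1 and 2 consecutive a's (greedy).
String: 'aaaaabaa'
Finding runs of a's and applying greedy matching:
  Run at pos 0: 'aaaaa' (length 5)
  Run at pos 6: 'aa' (length 2)
Matches: ['aa', 'aa', 'a', 'aa']
Count: 4

4


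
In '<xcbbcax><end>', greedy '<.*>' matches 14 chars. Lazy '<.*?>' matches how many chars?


Greedy '<.*>' tries to match as MUCH as possible.
Lazy '<.*?>' tries to match as LITTLE as possible.

String: '<xcbbcax><end>'
Greedy '<.*>' starts at first '<' and extends to the LAST '>': '<xcbbcax><end>' (14 chars)
Lazy '<.*?>' starts at first '<' and stops at the FIRST '>': '<xcbbcax>' (9 chars)

9


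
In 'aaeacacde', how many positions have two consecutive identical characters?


Looking for consecutive identical characters in 'aaeacacde':
  pos 0-1: 'a' vs 'a' -> MATCH ('aa')
  pos 1-2: 'a' vs 'e' -> different
  pos 2-3: 'e' vs 'a' -> different
  pos 3-4: 'a' vs 'c' -> different
  pos 4-5: 'c' vs 'a' -> different
  pos 5-6: 'a' vs 'c' -> different
  pos 6-7: 'c' vs 'd' -> different
  pos 7-8: 'd' vs 'e' -> different
Consecutive identical pairs: ['aa']
Count: 1

1


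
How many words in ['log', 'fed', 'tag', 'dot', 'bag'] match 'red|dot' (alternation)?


Alternation 'red|dot' matches either 'red' or 'dot'.
Checking each word:
  'log' -> no
  'fed' -> no
  'tag' -> no
  'dot' -> MATCH
  'bag' -> no
Matches: ['dot']
Count: 1

1


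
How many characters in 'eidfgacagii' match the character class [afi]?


Character class [afi] matches any of: {a, f, i}
Scanning string 'eidfgacagii' character by character:
  pos 0: 'e' -> no
  pos 1: 'i' -> MATCH
  pos 2: 'd' -> no
  pos 3: 'f' -> MATCH
  pos 4: 'g' -> no
  pos 5: 'a' -> MATCH
  pos 6: 'c' -> no
  pos 7: 'a' -> MATCH
  pos 8: 'g' -> no
  pos 9: 'i' -> MATCH
  pos 10: 'i' -> MATCH
Total matches: 6

6


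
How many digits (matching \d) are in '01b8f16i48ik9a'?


\d matches any digit 0-9.
Scanning '01b8f16i48ik9a':
  pos 0: '0' -> DIGIT
  pos 1: '1' -> DIGIT
  pos 3: '8' -> DIGIT
  pos 5: '1' -> DIGIT
  pos 6: '6' -> DIGIT
  pos 8: '4' -> DIGIT
  pos 9: '8' -> DIGIT
  pos 12: '9' -> DIGIT
Digits found: ['0', '1', '8', '1', '6', '4', '8', '9']
Total: 8

8


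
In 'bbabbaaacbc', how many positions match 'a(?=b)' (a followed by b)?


Lookahead 'a(?=b)' matches 'a' only when followed by 'b'.
String: 'bbabbaaacbc'
Checking each position where char is 'a':
  pos 2: 'a' -> MATCH (next='b')
  pos 5: 'a' -> no (next='a')
  pos 6: 'a' -> no (next='a')
  pos 7: 'a' -> no (next='c')
Matching positions: [2]
Count: 1

1


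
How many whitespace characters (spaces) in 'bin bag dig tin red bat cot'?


\s matches whitespace characters (spaces, tabs, etc.).
Text: 'bin bag dig tin red bat cot'
This text has 7 words separated by spaces.
Number of spaces = number of words - 1 = 7 - 1 = 6

6


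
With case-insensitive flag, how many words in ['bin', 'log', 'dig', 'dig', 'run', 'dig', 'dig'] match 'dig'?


Case-insensitive matching: compare each word's lowercase form to 'dig'.
  'bin' -> lower='bin' -> no
  'log' -> lower='log' -> no
  'dig' -> lower='dig' -> MATCH
  'dig' -> lower='dig' -> MATCH
  'run' -> lower='run' -> no
  'dig' -> lower='dig' -> MATCH
  'dig' -> lower='dig' -> MATCH
Matches: ['dig', 'dig', 'dig', 'dig']
Count: 4

4


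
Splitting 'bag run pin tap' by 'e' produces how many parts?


Splitting by 'e' breaks the string at each occurrence of the separator.
Text: 'bag run pin tap'
Parts after split:
  Part 1: 'bag run pin tap'
Total parts: 1

1


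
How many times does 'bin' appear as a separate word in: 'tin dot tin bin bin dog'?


Scanning each word for exact match 'bin':
  Word 1: 'tin' -> no
  Word 2: 'dot' -> no
  Word 3: 'tin' -> no
  Word 4: 'bin' -> MATCH
  Word 5: 'bin' -> MATCH
  Word 6: 'dog' -> no
Total matches: 2

2


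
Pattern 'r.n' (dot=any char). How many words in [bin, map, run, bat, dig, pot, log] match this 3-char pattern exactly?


Pattern 'r.n' means: starts with 'r', any single char, ends with 'n'.
Checking each word (must be exactly 3 chars):
  'bin' (len=3): no
  'map' (len=3): no
  'run' (len=3): MATCH
  'bat' (len=3): no
  'dig' (len=3): no
  'pot' (len=3): no
  'log' (len=3): no
Matching words: ['run']
Total: 1

1


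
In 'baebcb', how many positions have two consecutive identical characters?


Looking for consecutive identical characters in 'baebcb':
  pos 0-1: 'b' vs 'a' -> different
  pos 1-2: 'a' vs 'e' -> different
  pos 2-3: 'e' vs 'b' -> different
  pos 3-4: 'b' vs 'c' -> different
  pos 4-5: 'c' vs 'b' -> different
Consecutive identical pairs: []
Count: 0

0


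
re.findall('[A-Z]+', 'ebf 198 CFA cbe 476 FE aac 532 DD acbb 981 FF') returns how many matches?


Pattern '[A-Z]+' finds one or more uppercase letters.
Text: 'ebf 198 CFA cbe 476 FE aac 532 DD acbb 981 FF'
Scanning for matches:
  Match 1: 'CFA'
  Match 2: 'FE'
  Match 3: 'DD'
  Match 4: 'FF'
Total matches: 4

4


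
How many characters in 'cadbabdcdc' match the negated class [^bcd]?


Negated class [^bcd] matches any char NOT in {b, c, d}
Scanning 'cadbabdcdc':
  pos 0: 'c' -> no (excluded)
  pos 1: 'a' -> MATCH
  pos 2: 'd' -> no (excluded)
  pos 3: 'b' -> no (excluded)
  pos 4: 'a' -> MATCH
  pos 5: 'b' -> no (excluded)
  pos 6: 'd' -> no (excluded)
  pos 7: 'c' -> no (excluded)
  pos 8: 'd' -> no (excluded)
  pos 9: 'c' -> no (excluded)
Total matches: 2

2


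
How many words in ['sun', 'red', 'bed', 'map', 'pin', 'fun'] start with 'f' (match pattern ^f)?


Pattern ^f anchors to start of word. Check which words begin with 'f':
  'sun' -> no
  'red' -> no
  'bed' -> no
  'map' -> no
  'pin' -> no
  'fun' -> MATCH (starts with 'f')
Matching words: ['fun']
Count: 1

1


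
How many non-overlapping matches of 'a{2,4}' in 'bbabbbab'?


Pattern 'a{2,4}' matches between 2 and 4 consecutive a's (greedy).
String: 'bbabbbab'
Finding runs of a's and applying greedy matching:
  Run at pos 2: 'a' (length 1)
  Run at pos 6: 'a' (length 1)
Matches: []
Count: 0

0


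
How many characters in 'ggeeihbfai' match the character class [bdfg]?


Character class [bdfg] matches any of: {b, d, f, g}
Scanning string 'ggeeihbfai' character by character:
  pos 0: 'g' -> MATCH
  pos 1: 'g' -> MATCH
  pos 2: 'e' -> no
  pos 3: 'e' -> no
  pos 4: 'i' -> no
  pos 5: 'h' -> no
  pos 6: 'b' -> MATCH
  pos 7: 'f' -> MATCH
  pos 8: 'a' -> no
  pos 9: 'i' -> no
Total matches: 4

4


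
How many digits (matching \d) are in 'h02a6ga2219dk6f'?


\d matches any digit 0-9.
Scanning 'h02a6ga2219dk6f':
  pos 1: '0' -> DIGIT
  pos 2: '2' -> DIGIT
  pos 4: '6' -> DIGIT
  pos 7: '2' -> DIGIT
  pos 8: '2' -> DIGIT
  pos 9: '1' -> DIGIT
  pos 10: '9' -> DIGIT
  pos 13: '6' -> DIGIT
Digits found: ['0', '2', '6', '2', '2', '1', '9', '6']
Total: 8

8


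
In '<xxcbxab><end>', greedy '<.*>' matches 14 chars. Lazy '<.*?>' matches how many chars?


Greedy '<.*>' tries to match as MUCH as possible.
Lazy '<.*?>' tries to match as LITTLE as possible.

String: '<xxcbxab><end>'
Greedy '<.*>' starts at first '<' and extends to the LAST '>': '<xxcbxab><end>' (14 chars)
Lazy '<.*?>' starts at first '<' and stops at the FIRST '>': '<xxcbxab>' (9 chars)

9


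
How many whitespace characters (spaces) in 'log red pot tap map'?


\s matches whitespace characters (spaces, tabs, etc.).
Text: 'log red pot tap map'
This text has 5 words separated by spaces.
Number of spaces = number of words - 1 = 5 - 1 = 4

4


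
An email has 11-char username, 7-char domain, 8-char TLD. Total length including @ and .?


An email address has format: username@domain.tld
Username length: 11
'@' character: 1
Domain length: 7
'.' character: 1
TLD length: 8
Total = 11 + 1 + 7 + 1 + 8 = 28

28


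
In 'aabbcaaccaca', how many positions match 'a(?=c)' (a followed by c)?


Lookahead 'a(?=c)' matches 'a' only when followed by 'c'.
String: 'aabbcaaccaca'
Checking each position where char is 'a':
  pos 0: 'a' -> no (next='a')
  pos 1: 'a' -> no (next='b')
  pos 5: 'a' -> no (next='a')
  pos 6: 'a' -> MATCH (next='c')
  pos 9: 'a' -> MATCH (next='c')
Matching positions: [6, 9]
Count: 2

2


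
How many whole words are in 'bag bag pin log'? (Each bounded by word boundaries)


Word boundaries (\b) mark the start/end of each word.
Text: 'bag bag pin log'
Splitting by whitespace:
  Word 1: 'bag'
  Word 2: 'bag'
  Word 3: 'pin'
  Word 4: 'log'
Total whole words: 4

4


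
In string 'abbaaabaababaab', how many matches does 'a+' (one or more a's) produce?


Pattern 'a+' matches one or more consecutive a's.
String: 'abbaaabaababaab'
Scanning for runs of a:
  Match 1: 'a' (length 1)
  Match 2: 'aaa' (length 3)
  Match 3: 'aa' (length 2)
  Match 4: 'a' (length 1)
  Match 5: 'aa' (length 2)
Total matches: 5

5


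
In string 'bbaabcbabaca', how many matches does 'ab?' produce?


Pattern 'ab?' matches 'a' optionally followed by 'b'.
String: 'bbaabcbabaca'
Scanning left to right for 'a' then checking next char:
  Match 1: 'a' (a not followed by b)
  Match 2: 'ab' (a followed by b)
  Match 3: 'ab' (a followed by b)
  Match 4: 'a' (a not followed by b)
  Match 5: 'a' (a not followed by b)
Total matches: 5

5


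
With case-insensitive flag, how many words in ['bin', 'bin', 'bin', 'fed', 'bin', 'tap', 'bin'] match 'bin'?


Case-insensitive matching: compare each word's lowercase form to 'bin'.
  'bin' -> lower='bin' -> MATCH
  'bin' -> lower='bin' -> MATCH
  'bin' -> lower='bin' -> MATCH
  'fed' -> lower='fed' -> no
  'bin' -> lower='bin' -> MATCH
  'tap' -> lower='tap' -> no
  'bin' -> lower='bin' -> MATCH
Matches: ['bin', 'bin', 'bin', 'bin', 'bin']
Count: 5

5


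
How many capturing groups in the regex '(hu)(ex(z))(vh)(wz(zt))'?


To count capturing groups, count each '(' that starts a group.
Pattern: '(hu)(ex(z))(vh)(wz(zt))'
Walking through the pattern:
  Position 0: '(' -> group #1
  Position 4: '(' -> group #2
  Position 7: '(' -> group #3
  Position 11: '(' -> group #4
  Position 15: '(' -> group #5
  Position 18: '(' -> group #6
Total capturing groups: 6

6


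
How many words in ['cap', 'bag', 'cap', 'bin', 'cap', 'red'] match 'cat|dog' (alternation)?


Alternation 'cat|dog' matches either 'cat' or 'dog'.
Checking each word:
  'cap' -> no
  'bag' -> no
  'cap' -> no
  'bin' -> no
  'cap' -> no
  'red' -> no
Matches: []
Count: 0

0


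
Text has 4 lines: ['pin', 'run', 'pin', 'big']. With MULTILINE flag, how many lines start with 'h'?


With MULTILINE flag, ^ matches the start of each line.
Lines: ['pin', 'run', 'pin', 'big']
Checking which lines start with 'h':
  Line 1: 'pin' -> no
  Line 2: 'run' -> no
  Line 3: 'pin' -> no
  Line 4: 'big' -> no
Matching lines: []
Count: 0

0


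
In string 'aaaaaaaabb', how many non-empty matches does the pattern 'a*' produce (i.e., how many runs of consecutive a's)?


Pattern 'a*' matches zero or more a's. We want non-empty runs of consecutive a's.
String: 'aaaaaaaabb'
Walking through the string to find runs of a's:
  Run 1: positions 0-7 -> 'aaaaaaaa'
Non-empty runs found: ['aaaaaaaa']
Count: 1

1


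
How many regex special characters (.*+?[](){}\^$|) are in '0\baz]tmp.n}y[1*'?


Regex special characters are: . * + ? [ ] ( ) { } \ ^ $ |
Scanning '0\baz]tmp.n}y[1*':
  pos 1: '\' -> SPECIAL
  pos 5: ']' -> SPECIAL
  pos 9: '.' -> SPECIAL
  pos 11: '}' -> SPECIAL
  pos 13: '[' -> SPECIAL
  pos 15: '*' -> SPECIAL
Special chars found: ['\\', ']', '.', '}', '[', '*']
Total: 6

6


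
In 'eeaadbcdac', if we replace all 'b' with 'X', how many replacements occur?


re.sub('b', 'X', text) replaces every occurrence of 'b' with 'X'.
Text: 'eeaadbcdac'
Scanning for 'b':
  pos 5: 'b' -> replacement #1
Total replacements: 1

1


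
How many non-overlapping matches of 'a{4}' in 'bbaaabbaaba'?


Pattern 'a{4}' matches exactly 4 consecutive a's (greedy, non-overlapping).
String: 'bbaaabbaaba'
Scanning for runs of a's:
  Run at pos 2: 'aaa' (length 3) -> 0 match(es)
  Run at pos 7: 'aa' (length 2) -> 0 match(es)
  Run at pos 10: 'a' (length 1) -> 0 match(es)
Matches found: []
Total: 0

0


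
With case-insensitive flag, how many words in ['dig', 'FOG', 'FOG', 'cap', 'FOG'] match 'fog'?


Case-insensitive matching: compare each word's lowercase form to 'fog'.
  'dig' -> lower='dig' -> no
  'FOG' -> lower='fog' -> MATCH
  'FOG' -> lower='fog' -> MATCH
  'cap' -> lower='cap' -> no
  'FOG' -> lower='fog' -> MATCH
Matches: ['FOG', 'FOG', 'FOG']
Count: 3

3


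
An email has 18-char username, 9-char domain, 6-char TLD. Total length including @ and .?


An email address has format: username@domain.tld
Username length: 18
'@' character: 1
Domain length: 9
'.' character: 1
TLD length: 6
Total = 18 + 1 + 9 + 1 + 6 = 35

35


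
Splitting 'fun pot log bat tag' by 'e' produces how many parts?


Splitting by 'e' breaks the string at each occurrence of the separator.
Text: 'fun pot log bat tag'
Parts after split:
  Part 1: 'fun pot log bat tag'
Total parts: 1

1


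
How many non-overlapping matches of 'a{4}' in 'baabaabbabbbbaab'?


Pattern 'a{4}' matches exactly 4 consecutive a's (greedy, non-overlapping).
String: 'baabaabbabbbbaab'
Scanning for runs of a's:
  Run at pos 1: 'aa' (length 2) -> 0 match(es)
  Run at pos 4: 'aa' (length 2) -> 0 match(es)
  Run at pos 8: 'a' (length 1) -> 0 match(es)
  Run at pos 13: 'aa' (length 2) -> 0 match(es)
Matches found: []
Total: 0

0


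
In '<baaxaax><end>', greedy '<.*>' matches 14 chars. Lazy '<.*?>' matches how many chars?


Greedy '<.*>' tries to match as MUCH as possible.
Lazy '<.*?>' tries to match as LITTLE as possible.

String: '<baaxaax><end>'
Greedy '<.*>' starts at first '<' and extends to the LAST '>': '<baaxaax><end>' (14 chars)
Lazy '<.*?>' starts at first '<' and stops at the FIRST '>': '<baaxaax>' (9 chars)

9


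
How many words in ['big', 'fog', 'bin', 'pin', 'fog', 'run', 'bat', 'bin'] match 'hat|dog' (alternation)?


Alternation 'hat|dog' matches either 'hat' or 'dog'.
Checking each word:
  'big' -> no
  'fog' -> no
  'bin' -> no
  'pin' -> no
  'fog' -> no
  'run' -> no
  'bat' -> no
  'bin' -> no
Matches: []
Count: 0

0


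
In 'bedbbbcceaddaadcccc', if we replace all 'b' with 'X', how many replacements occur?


re.sub('b', 'X', text) replaces every occurrence of 'b' with 'X'.
Text: 'bedbbbcceaddaadcccc'
Scanning for 'b':
  pos 0: 'b' -> replacement #1
  pos 3: 'b' -> replacement #2
  pos 4: 'b' -> replacement #3
  pos 5: 'b' -> replacement #4
Total replacements: 4

4


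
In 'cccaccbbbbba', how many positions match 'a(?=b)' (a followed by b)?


Lookahead 'a(?=b)' matches 'a' only when followed by 'b'.
String: 'cccaccbbbbba'
Checking each position where char is 'a':
  pos 3: 'a' -> no (next='c')
Matching positions: []
Count: 0

0


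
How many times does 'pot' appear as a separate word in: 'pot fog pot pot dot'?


Scanning each word for exact match 'pot':
  Word 1: 'pot' -> MATCH
  Word 2: 'fog' -> no
  Word 3: 'pot' -> MATCH
  Word 4: 'pot' -> MATCH
  Word 5: 'dot' -> no
Total matches: 3

3


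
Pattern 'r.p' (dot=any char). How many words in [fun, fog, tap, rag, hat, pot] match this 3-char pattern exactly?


Pattern 'r.p' means: starts with 'r', any single char, ends with 'p'.
Checking each word (must be exactly 3 chars):
  'fun' (len=3): no
  'fog' (len=3): no
  'tap' (len=3): no
  'rag' (len=3): no
  'hat' (len=3): no
  'pot' (len=3): no
Matching words: []
Total: 0

0


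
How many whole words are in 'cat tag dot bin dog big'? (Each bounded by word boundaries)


Word boundaries (\b) mark the start/end of each word.
Text: 'cat tag dot bin dog big'
Splitting by whitespace:
  Word 1: 'cat'
  Word 2: 'tag'
  Word 3: 'dot'
  Word 4: 'bin'
  Word 5: 'dog'
  Word 6: 'big'
Total whole words: 6

6


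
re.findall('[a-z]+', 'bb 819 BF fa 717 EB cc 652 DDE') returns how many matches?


Pattern '[a-z]+' finds one or more lowercase letters.
Text: 'bb 819 BF fa 717 EB cc 652 DDE'
Scanning for matches:
  Match 1: 'bb'
  Match 2: 'fa'
  Match 3: 'cc'
Total matches: 3

3


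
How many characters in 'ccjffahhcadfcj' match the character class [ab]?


Character class [ab] matches any of: {a, b}
Scanning string 'ccjffahhcadfcj' character by character:
  pos 0: 'c' -> no
  pos 1: 'c' -> no
  pos 2: 'j' -> no
  pos 3: 'f' -> no
  pos 4: 'f' -> no
  pos 5: 'a' -> MATCH
  pos 6: 'h' -> no
  pos 7: 'h' -> no
  pos 8: 'c' -> no
  pos 9: 'a' -> MATCH
  pos 10: 'd' -> no
  pos 11: 'f' -> no
  pos 12: 'c' -> no
  pos 13: 'j' -> no
Total matches: 2

2


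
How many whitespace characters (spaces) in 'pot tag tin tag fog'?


\s matches whitespace characters (spaces, tabs, etc.).
Text: 'pot tag tin tag fog'
This text has 5 words separated by spaces.
Number of spaces = number of words - 1 = 5 - 1 = 4

4


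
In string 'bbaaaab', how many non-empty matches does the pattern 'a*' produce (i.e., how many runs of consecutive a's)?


Pattern 'a*' matches zero or more a's. We want non-empty runs of consecutive a's.
String: 'bbaaaab'
Walking through the string to find runs of a's:
  Run 1: positions 2-5 -> 'aaaa'
Non-empty runs found: ['aaaa']
Count: 1

1


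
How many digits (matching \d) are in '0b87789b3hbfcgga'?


\d matches any digit 0-9.
Scanning '0b87789b3hbfcgga':
  pos 0: '0' -> DIGIT
  pos 2: '8' -> DIGIT
  pos 3: '7' -> DIGIT
  pos 4: '7' -> DIGIT
  pos 5: '8' -> DIGIT
  pos 6: '9' -> DIGIT
  pos 8: '3' -> DIGIT
Digits found: ['0', '8', '7', '7', '8', '9', '3']
Total: 7

7


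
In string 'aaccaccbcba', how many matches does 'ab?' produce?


Pattern 'ab?' matches 'a' optionally followed by 'b'.
String: 'aaccaccbcba'
Scanning left to right for 'a' then checking next char:
  Match 1: 'a' (a not followed by b)
  Match 2: 'a' (a not followed by b)
  Match 3: 'a' (a not followed by b)
  Match 4: 'a' (a not followed by b)
Total matches: 4

4


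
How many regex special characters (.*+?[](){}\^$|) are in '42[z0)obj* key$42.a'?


Regex special characters are: . * + ? [ ] ( ) { } \ ^ $ |
Scanning '42[z0)obj* key$42.a':
  pos 2: '[' -> SPECIAL
  pos 5: ')' -> SPECIAL
  pos 9: '*' -> SPECIAL
  pos 14: '$' -> SPECIAL
  pos 17: '.' -> SPECIAL
Special chars found: ['[', ')', '*', '$', '.']
Total: 5

5


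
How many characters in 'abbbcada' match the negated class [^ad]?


Negated class [^ad] matches any char NOT in {a, d}
Scanning 'abbbcada':
  pos 0: 'a' -> no (excluded)
  pos 1: 'b' -> MATCH
  pos 2: 'b' -> MATCH
  pos 3: 'b' -> MATCH
  pos 4: 'c' -> MATCH
  pos 5: 'a' -> no (excluded)
  pos 6: 'd' -> no (excluded)
  pos 7: 'a' -> no (excluded)
Total matches: 4

4


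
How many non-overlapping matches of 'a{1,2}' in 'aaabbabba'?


Pattern 'a{1,2}' matches between 1 and 2 consecutive a's (greedy).
String: 'aaabbabba'
Finding runs of a's and applying greedy matching:
  Run at pos 0: 'aaa' (length 3)
  Run at pos 5: 'a' (length 1)
  Run at pos 8: 'a' (length 1)
Matches: ['aa', 'a', 'a', 'a']
Count: 4

4


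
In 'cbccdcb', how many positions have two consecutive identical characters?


Looking for consecutive identical characters in 'cbccdcb':
  pos 0-1: 'c' vs 'b' -> different
  pos 1-2: 'b' vs 'c' -> different
  pos 2-3: 'c' vs 'c' -> MATCH ('cc')
  pos 3-4: 'c' vs 'd' -> different
  pos 4-5: 'd' vs 'c' -> different
  pos 5-6: 'c' vs 'b' -> different
Consecutive identical pairs: ['cc']
Count: 1

1


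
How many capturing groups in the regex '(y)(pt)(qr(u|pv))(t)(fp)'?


To count capturing groups, count each '(' that starts a group.
Pattern: '(y)(pt)(qr(u|pv))(t)(fp)'
Walking through the pattern:
  Position 0: '(' -> group #1
  Position 3: '(' -> group #2
  Position 7: '(' -> group #3
  Position 10: '(' -> group #4
  Position 17: '(' -> group #5
  Position 20: '(' -> group #6
Total capturing groups: 6

6


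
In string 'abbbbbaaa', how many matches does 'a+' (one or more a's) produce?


Pattern 'a+' matches one or more consecutive a's.
String: 'abbbbbaaa'
Scanning for runs of a:
  Match 1: 'a' (length 1)
  Match 2: 'aaa' (length 3)
Total matches: 2

2


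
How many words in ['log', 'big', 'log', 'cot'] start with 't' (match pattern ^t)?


Pattern ^t anchors to start of word. Check which words begin with 't':
  'log' -> no
  'big' -> no
  'log' -> no
  'cot' -> no
Matching words: []
Count: 0

0


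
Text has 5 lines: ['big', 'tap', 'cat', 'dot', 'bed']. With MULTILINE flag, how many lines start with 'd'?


With MULTILINE flag, ^ matches the start of each line.
Lines: ['big', 'tap', 'cat', 'dot', 'bed']
Checking which lines start with 'd':
  Line 1: 'big' -> no
  Line 2: 'tap' -> no
  Line 3: 'cat' -> no
  Line 4: 'dot' -> MATCH
  Line 5: 'bed' -> no
Matching lines: ['dot']
Count: 1

1


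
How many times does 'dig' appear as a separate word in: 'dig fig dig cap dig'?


Scanning each word for exact match 'dig':
  Word 1: 'dig' -> MATCH
  Word 2: 'fig' -> no
  Word 3: 'dig' -> MATCH
  Word 4: 'cap' -> no
  Word 5: 'dig' -> MATCH
Total matches: 3

3


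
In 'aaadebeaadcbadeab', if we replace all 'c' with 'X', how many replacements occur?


re.sub('c', 'X', text) replaces every occurrence of 'c' with 'X'.
Text: 'aaadebeaadcbadeab'
Scanning for 'c':
  pos 10: 'c' -> replacement #1
Total replacements: 1

1


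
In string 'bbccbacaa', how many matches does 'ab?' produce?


Pattern 'ab?' matches 'a' optionally followed by 'b'.
String: 'bbccbacaa'
Scanning left to right for 'a' then checking next char:
  Match 1: 'a' (a not followed by b)
  Match 2: 'a' (a not followed by b)
  Match 3: 'a' (a not followed by b)
Total matches: 3

3


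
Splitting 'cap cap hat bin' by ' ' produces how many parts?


Splitting by ' ' breaks the string at each occurrence of the separator.
Text: 'cap cap hat bin'
Parts after split:
  Part 1: 'cap'
  Part 2: 'cap'
  Part 3: 'hat'
  Part 4: 'bin'
Total parts: 4

4


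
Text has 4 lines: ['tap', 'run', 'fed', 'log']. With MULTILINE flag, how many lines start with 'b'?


With MULTILINE flag, ^ matches the start of each line.
Lines: ['tap', 'run', 'fed', 'log']
Checking which lines start with 'b':
  Line 1: 'tap' -> no
  Line 2: 'run' -> no
  Line 3: 'fed' -> no
  Line 4: 'log' -> no
Matching lines: []
Count: 0

0


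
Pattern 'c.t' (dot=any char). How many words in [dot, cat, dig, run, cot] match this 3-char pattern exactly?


Pattern 'c.t' means: starts with 'c', any single char, ends with 't'.
Checking each word (must be exactly 3 chars):
  'dot' (len=3): no
  'cat' (len=3): MATCH
  'dig' (len=3): no
  'run' (len=3): no
  'cot' (len=3): MATCH
Matching words: ['cat', 'cot']
Total: 2

2


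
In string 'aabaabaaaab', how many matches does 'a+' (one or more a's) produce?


Pattern 'a+' matches one or more consecutive a's.
String: 'aabaabaaaab'
Scanning for runs of a:
  Match 1: 'aa' (length 2)
  Match 2: 'aa' (length 2)
  Match 3: 'aaaa' (length 4)
Total matches: 3

3


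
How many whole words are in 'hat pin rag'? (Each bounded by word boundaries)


Word boundaries (\b) mark the start/end of each word.
Text: 'hat pin rag'
Splitting by whitespace:
  Word 1: 'hat'
  Word 2: 'pin'
  Word 3: 'rag'
Total whole words: 3

3


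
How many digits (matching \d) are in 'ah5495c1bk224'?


\d matches any digit 0-9.
Scanning 'ah5495c1bk224':
  pos 2: '5' -> DIGIT
  pos 3: '4' -> DIGIT
  pos 4: '9' -> DIGIT
  pos 5: '5' -> DIGIT
  pos 7: '1' -> DIGIT
  pos 10: '2' -> DIGIT
  pos 11: '2' -> DIGIT
  pos 12: '4' -> DIGIT
Digits found: ['5', '4', '9', '5', '1', '2', '2', '4']
Total: 8

8


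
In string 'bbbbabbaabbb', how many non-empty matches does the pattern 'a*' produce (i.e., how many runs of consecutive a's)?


Pattern 'a*' matches zero or more a's. We want non-empty runs of consecutive a's.
String: 'bbbbabbaabbb'
Walking through the string to find runs of a's:
  Run 1: positions 4-4 -> 'a'
  Run 2: positions 7-8 -> 'aa'
Non-empty runs found: ['a', 'aa']
Count: 2

2


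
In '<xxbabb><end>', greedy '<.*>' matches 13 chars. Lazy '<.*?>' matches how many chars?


Greedy '<.*>' tries to match as MUCH as possible.
Lazy '<.*?>' tries to match as LITTLE as possible.

String: '<xxbabb><end>'
Greedy '<.*>' starts at first '<' and extends to the LAST '>': '<xxbabb><end>' (13 chars)
Lazy '<.*?>' starts at first '<' and stops at the FIRST '>': '<xxbabb>' (8 chars)

8


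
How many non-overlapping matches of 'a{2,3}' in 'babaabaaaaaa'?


Pattern 'a{2,3}' matches between 2 and 3 consecutive a's (greedy).
String: 'babaabaaaaaa'
Finding runs of a's and applying greedy matching:
  Run at pos 1: 'a' (length 1)
  Run at pos 3: 'aa' (length 2)
  Run at pos 6: 'aaaaaa' (length 6)
Matches: ['aa', 'aaa', 'aaa']
Count: 3

3


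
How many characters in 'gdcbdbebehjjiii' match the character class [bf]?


Character class [bf] matches any of: {b, f}
Scanning string 'gdcbdbebehjjiii' character by character:
  pos 0: 'g' -> no
  pos 1: 'd' -> no
  pos 2: 'c' -> no
  pos 3: 'b' -> MATCH
  pos 4: 'd' -> no
  pos 5: 'b' -> MATCH
  pos 6: 'e' -> no
  pos 7: 'b' -> MATCH
  pos 8: 'e' -> no
  pos 9: 'h' -> no
  pos 10: 'j' -> no
  pos 11: 'j' -> no
  pos 12: 'i' -> no
  pos 13: 'i' -> no
  pos 14: 'i' -> no
Total matches: 3

3


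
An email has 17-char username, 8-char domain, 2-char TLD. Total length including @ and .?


An email address has format: username@domain.tld
Username length: 17
'@' character: 1
Domain length: 8
'.' character: 1
TLD length: 2
Total = 17 + 1 + 8 + 1 + 2 = 29

29


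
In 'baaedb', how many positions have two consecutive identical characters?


Looking for consecutive identical characters in 'baaedb':
  pos 0-1: 'b' vs 'a' -> different
  pos 1-2: 'a' vs 'a' -> MATCH ('aa')
  pos 2-3: 'a' vs 'e' -> different
  pos 3-4: 'e' vs 'd' -> different
  pos 4-5: 'd' vs 'b' -> different
Consecutive identical pairs: ['aa']
Count: 1

1


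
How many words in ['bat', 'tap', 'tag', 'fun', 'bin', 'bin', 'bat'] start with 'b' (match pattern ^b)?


Pattern ^b anchors to start of word. Check which words begin with 'b':
  'bat' -> MATCH (starts with 'b')
  'tap' -> no
  'tag' -> no
  'fun' -> no
  'bin' -> MATCH (starts with 'b')
  'bin' -> MATCH (starts with 'b')
  'bat' -> MATCH (starts with 'b')
Matching words: ['bat', 'bin', 'bin', 'bat']
Count: 4

4


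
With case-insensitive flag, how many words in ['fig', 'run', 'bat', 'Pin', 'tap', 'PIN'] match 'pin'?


Case-insensitive matching: compare each word's lowercase form to 'pin'.
  'fig' -> lower='fig' -> no
  'run' -> lower='run' -> no
  'bat' -> lower='bat' -> no
  'Pin' -> lower='pin' -> MATCH
  'tap' -> lower='tap' -> no
  'PIN' -> lower='pin' -> MATCH
Matches: ['Pin', 'PIN']
Count: 2

2


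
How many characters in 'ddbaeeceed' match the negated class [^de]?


Negated class [^de] matches any char NOT in {d, e}
Scanning 'ddbaeeceed':
  pos 0: 'd' -> no (excluded)
  pos 1: 'd' -> no (excluded)
  pos 2: 'b' -> MATCH
  pos 3: 'a' -> MATCH
  pos 4: 'e' -> no (excluded)
  pos 5: 'e' -> no (excluded)
  pos 6: 'c' -> MATCH
  pos 7: 'e' -> no (excluded)
  pos 8: 'e' -> no (excluded)
  pos 9: 'd' -> no (excluded)
Total matches: 3

3
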